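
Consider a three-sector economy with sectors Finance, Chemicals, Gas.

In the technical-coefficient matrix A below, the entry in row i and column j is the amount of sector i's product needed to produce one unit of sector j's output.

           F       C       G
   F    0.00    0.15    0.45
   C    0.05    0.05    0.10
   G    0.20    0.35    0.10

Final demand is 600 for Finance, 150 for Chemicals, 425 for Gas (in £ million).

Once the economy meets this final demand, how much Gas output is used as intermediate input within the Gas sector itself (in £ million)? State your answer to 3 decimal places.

I − A =
  [   1.00    -0.15    -0.45]
  [  -0.05     0.95    -0.10]
  [  -0.20    -0.35     0.90]
Cofactors of I−A, C_ij = (−1)^(i+j)·(minor ij) (rows/columns in the sector order above):
  C_11 = (0.95)(0.90) − (-0.10)(-0.35) = 0.8200
  C_12 = −[(-0.05)(0.90) − (-0.10)(-0.20)] = 0.0650
  C_13 = (-0.05)(-0.35) − (0.95)(-0.20) = 0.2075
  C_21 = −[(-0.15)(0.90) − (-0.45)(-0.35)] = 0.2925
  C_22 = (1.00)(0.90) − (-0.45)(-0.20) = 0.8100
  C_23 = −[(1.00)(-0.35) − (-0.15)(-0.20)] = 0.3800
  C_31 = (-0.15)(-0.10) − (-0.45)(0.95) = 0.4425
  C_32 = −[(1.00)(-0.10) − (-0.45)(-0.05)] = 0.1225
  C_33 = (1.00)(0.95) − (-0.15)(-0.05) = 0.9425
det(I−A) = Σ_j (I−A)_1j·C_1j = (1.00)(0.8200) + (-0.15)(0.0650) + (-0.45)(0.2075) = 0.716875
adj(I−A) = Cᵀ =
  [ 0.8200   0.2925   0.4425]
  [ 0.0650   0.8100   0.1225]
  [ 0.2075   0.3800   0.9425]
(I − A)⁻¹ = adj(I−A) / det(I−A) ≈
  [   1.1439     0.4080     0.6173]
  [   0.0907     1.1299     0.1709]
  [   0.2895     0.5301     1.3147]
First solve x = (I − A)⁻¹ d = adj(I−A)·d / det(I−A); in particular x_G = (0.2075·600 + 0.3800·150 + 0.9425·425) / 0.716875 = 582.0625 / 0.716875 ≈ 811.94420.
Intermediate flow from G to G: z_GG = a_GG · x_G = 0.10 × 582.0625 / 0.716875 = 58.20625 / 0.716875 ≈ 81.194.

z_GG = 81.194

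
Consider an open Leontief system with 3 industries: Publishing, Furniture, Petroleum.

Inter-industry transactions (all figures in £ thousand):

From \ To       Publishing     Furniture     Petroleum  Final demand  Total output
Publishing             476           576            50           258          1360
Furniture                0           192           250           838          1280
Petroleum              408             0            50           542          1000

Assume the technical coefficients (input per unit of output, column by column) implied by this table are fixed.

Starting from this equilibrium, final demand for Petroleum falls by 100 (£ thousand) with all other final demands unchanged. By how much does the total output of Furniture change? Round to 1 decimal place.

Δx_2 = -34.0

Technical coefficients a_ij = z_ij / X_j:
  a_11 = 476/1360 = 0.35, a_21 = 0/1360 = 0.00, a_31 = 408/1360 = 0.30
  a_12 = 576/1280 = 0.45, a_22 = 192/1280 = 0.15, a_32 = 0/1280 = 0.00
  a_13 = 50/1000 = 0.05, a_23 = 250/1000 = 0.25, a_33 = 50/1000 = 0.05
I − A =
  [   0.65    -0.45    -0.05]
  [   0.00     0.85    -0.25]
  [  -0.30     0.00     0.95]
Cofactors of I−A, C_ij = (−1)^(i+j)·(minor ij) (rows/columns in the sector order above):
  C_11 = (0.85)(0.95) − (-0.25)(0.00) = 0.8075
  C_12 = −[(0.00)(0.95) − (-0.25)(-0.30)] = 0.0750
  C_13 = (0.00)(0.00) − (0.85)(-0.30) = 0.2550
  C_21 = −[(-0.45)(0.95) − (-0.05)(0.00)] = 0.4275
  C_22 = (0.65)(0.95) − (-0.05)(-0.30) = 0.6025
  C_23 = −[(0.65)(0.00) − (-0.45)(-0.30)] = 0.1350
  C_31 = (-0.45)(-0.25) − (-0.05)(0.85) = 0.1550
  C_32 = −[(0.65)(-0.25) − (-0.05)(0.00)] = 0.1625
  C_33 = (0.65)(0.85) − (-0.45)(0.00) = 0.5525
det(I−A) = Σ_j (I−A)_1j·C_1j = (0.65)(0.8075) + (-0.45)(0.0750) + (-0.05)(0.2550) = 0.478375
adj(I−A) = Cᵀ =
  [ 0.8075   0.4275   0.1550]
  [ 0.0750   0.6025   0.1625]
  [ 0.2550   0.1350   0.5525]
(I − A)⁻¹ = adj(I−A) / det(I−A) ≈
  [   1.6880     0.8937     0.3240]
  [   0.1568     1.2595     0.3397]
  [   0.5331     0.2822     1.1550]
Δx = (I − A)⁻¹ Δd with Δd having -100 in the Petroleum component and 0 elsewhere.
So Δx_2 = L_23 · (-100), where L_23 = adj(I−A)_23 / det(I−A) = 0.1625 / 0.478375.
Δx_2 = 0.1625 × (-100) / 0.478375 = -16.25 / 0.478375 ≈ -34.0.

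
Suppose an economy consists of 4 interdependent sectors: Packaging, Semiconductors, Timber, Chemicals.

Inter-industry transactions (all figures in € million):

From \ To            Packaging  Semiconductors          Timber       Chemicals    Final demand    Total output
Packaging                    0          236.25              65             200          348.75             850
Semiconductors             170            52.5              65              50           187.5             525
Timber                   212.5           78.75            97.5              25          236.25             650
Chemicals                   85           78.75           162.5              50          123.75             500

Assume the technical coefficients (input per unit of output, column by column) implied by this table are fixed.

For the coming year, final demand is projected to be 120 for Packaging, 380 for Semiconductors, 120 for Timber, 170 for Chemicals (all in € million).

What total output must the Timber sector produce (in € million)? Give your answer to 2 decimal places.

Technical coefficients a_ij = z_ij / X_j:
  a_11 = 0/850 = 0.00, a_21 = 170/850 = 0.20, a_31 = 212.5/850 = 0.25, a_41 = 85/850 = 0.10
  a_12 = 236.25/525 = 0.45, a_22 = 52.5/525 = 0.10, a_32 = 78.75/525 = 0.15, a_42 = 78.75/525 = 0.15
  a_13 = 65/650 = 0.10, a_23 = 65/650 = 0.10, a_33 = 97.5/650 = 0.15, a_43 = 162.5/650 = 0.25
  a_14 = 200/500 = 0.40, a_24 = 50/500 = 0.10, a_34 = 25/500 = 0.05, a_44 = 50/500 = 0.10
I − A =
  [   1.00    -0.45    -0.10    -0.40]
  [  -0.20     0.90    -0.10    -0.10]
  [  -0.25    -0.15     0.85    -0.05]
  [  -0.10    -0.15    -0.25     0.90]
Compute the cofactors C_ij = (−1)^(i+j)·(3×3 minor ij) of I−A; the adjugate is their transpose:
adj(I−A) = Cᵀ =
  [ 0.646500   0.418875   0.227250   0.346500]
  [ 0.188250   0.670500   0.150000   0.166500]
  [ 0.233250   0.255000   0.661500   0.168750]
  [ 0.168000   0.229125   0.234000   0.636750]
det(I−A) = Σ_j (I−A)_1j·C_1j = (1.00)(0.646500) + (-0.45)(0.188250) + (-0.10)(0.233250) + (-0.40)(0.168000) = 0.4712625
(I − A)⁻¹ = adj(I−A) / det(I−A) ≈
  [   1.3718     0.8888     0.4822     0.7353]
  [   0.3995     1.4228     0.3183     0.3533]
  [   0.4949     0.5411     1.4037     0.3581]
  [   0.3565     0.4862     0.4965     1.3512]
x = (I − A)⁻¹ d = adj(I−A)·d / det(I−A), with det(I−A) = 0.4712625:
  x_1 = (0.646500·120 + 0.418875·380 + 0.227250·120 + 0.346500·170) / 0.4712625 = 322.9275 / 0.4712625 ≈ 685.24
  x_2 = (0.188250·120 + 0.670500·380 + 0.150000·120 + 0.166500·170) / 0.4712625 = 323.685 / 0.4712625 ≈ 686.85
  x_3 = (0.233250·120 + 0.255000·380 + 0.661500·120 + 0.168750·170) / 0.4712625 = 232.9575 / 0.4712625 ≈ 494.33
  x_4 = (0.168000·120 + 0.229125·380 + 0.234000·120 + 0.636750·170) / 0.4712625 = 243.555 / 0.4712625 ≈ 516.81

x_3 = 494.33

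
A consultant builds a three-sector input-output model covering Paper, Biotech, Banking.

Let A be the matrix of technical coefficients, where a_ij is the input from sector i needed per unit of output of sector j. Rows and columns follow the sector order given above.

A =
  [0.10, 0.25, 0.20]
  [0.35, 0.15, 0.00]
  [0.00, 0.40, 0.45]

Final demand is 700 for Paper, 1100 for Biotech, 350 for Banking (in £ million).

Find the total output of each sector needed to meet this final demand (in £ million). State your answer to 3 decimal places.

I − A =
  [   0.90    -0.25    -0.20]
  [  -0.35     0.85     0.00]
  [   0.00    -0.40     0.55]
Cofactors of I−A, C_ij = (−1)^(i+j)·(minor ij) (rows/columns in the sector order above):
  C_11 = (0.85)(0.55) − (0.00)(-0.40) = 0.4675
  C_12 = −[(-0.35)(0.55) − (0.00)(0.00)] = 0.1925
  C_13 = (-0.35)(-0.40) − (0.85)(0.00) = 0.1400
  C_21 = −[(-0.25)(0.55) − (-0.20)(-0.40)] = 0.2175
  C_22 = (0.90)(0.55) − (-0.20)(0.00) = 0.4950
  C_23 = −[(0.90)(-0.40) − (-0.25)(0.00)] = 0.3600
  C_31 = (-0.25)(0.00) − (-0.20)(0.85) = 0.1700
  C_32 = −[(0.90)(0.00) − (-0.20)(-0.35)] = 0.0700
  C_33 = (0.90)(0.85) − (-0.25)(-0.35) = 0.6775
det(I−A) = Σ_j (I−A)_1j·C_1j = (0.90)(0.4675) + (-0.25)(0.1925) + (-0.20)(0.1400) = 0.344625
adj(I−A) = Cᵀ =
  [ 0.4675   0.2175   0.1700]
  [ 0.1925   0.4950   0.0700]
  [ 0.1400   0.3600   0.6775]
(I − A)⁻¹ = adj(I−A) / det(I−A) ≈
  [   1.3565     0.6311     0.4933]
  [   0.5586     1.4363     0.2031]
  [   0.4062     1.0446     1.9659]
x = (I − A)⁻¹ d = adj(I−A)·d / det(I−A), with det(I−A) = 0.344625:
  x_1 = (0.4675·700 + 0.2175·1100 + 0.1700·350) / 0.344625 = 626.00 / 0.344625 ≈ 1816.467
  x_2 = (0.1925·700 + 0.4950·1100 + 0.0700·350) / 0.344625 = 703.75 / 0.344625 ≈ 2042.075
  x_3 = (0.1400·700 + 0.3600·1100 + 0.6775·350) / 0.344625 = 731.125 / 0.344625 ≈ 2121.509

x_1 = 1816.467, x_2 = 2042.075, x_3 = 2121.509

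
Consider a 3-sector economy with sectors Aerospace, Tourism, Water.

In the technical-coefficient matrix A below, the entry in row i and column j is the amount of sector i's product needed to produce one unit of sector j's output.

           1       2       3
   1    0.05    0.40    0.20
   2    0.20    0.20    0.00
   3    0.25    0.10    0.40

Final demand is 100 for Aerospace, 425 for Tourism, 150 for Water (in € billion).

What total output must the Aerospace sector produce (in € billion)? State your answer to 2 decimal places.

I − A =
  [   0.95    -0.40    -0.20]
  [  -0.20     0.80     0.00]
  [  -0.25    -0.10     0.60]
Cofactors of I−A, C_ij = (−1)^(i+j)·(minor ij) (rows/columns in the sector order above):
  C_11 = (0.80)(0.60) − (0.00)(-0.10) = 0.4800
  C_12 = −[(-0.20)(0.60) − (0.00)(-0.25)] = 0.1200
  C_13 = (-0.20)(-0.10) − (0.80)(-0.25) = 0.2200
  C_21 = −[(-0.40)(0.60) − (-0.20)(-0.10)] = 0.2600
  C_22 = (0.95)(0.60) − (-0.20)(-0.25) = 0.5200
  C_23 = −[(0.95)(-0.10) − (-0.40)(-0.25)] = 0.1950
  C_31 = (-0.40)(0.00) − (-0.20)(0.80) = 0.1600
  C_32 = −[(0.95)(0.00) − (-0.20)(-0.20)] = 0.0400
  C_33 = (0.95)(0.80) − (-0.40)(-0.20) = 0.6800
det(I−A) = Σ_j (I−A)_1j·C_1j = (0.95)(0.4800) + (-0.40)(0.1200) + (-0.20)(0.2200) = 0.3640
adj(I−A) = Cᵀ =
  [ 0.4800   0.2600   0.1600]
  [ 0.1200   0.5200   0.0400]
  [ 0.2200   0.1950   0.6800]
(I − A)⁻¹ = adj(I−A) / det(I−A) ≈
  [   1.3187     0.7143     0.4396]
  [   0.3297     1.4286     0.1099]
  [   0.6044     0.5357     1.8681]
x = (I − A)⁻¹ d = adj(I−A)·d / det(I−A), with det(I−A) = 0.3640:
  x_1 = (0.4800·100 + 0.2600·425 + 0.1600·150) / 0.3640 = 182.50 / 0.3640 ≈ 501.37
  x_2 = (0.1200·100 + 0.5200·425 + 0.0400·150) / 0.3640 = 239.00 / 0.3640 ≈ 656.59
  x_3 = (0.2200·100 + 0.1950·425 + 0.6800·150) / 0.3640 = 206.875 / 0.3640 ≈ 568.34

x_1 = 501.37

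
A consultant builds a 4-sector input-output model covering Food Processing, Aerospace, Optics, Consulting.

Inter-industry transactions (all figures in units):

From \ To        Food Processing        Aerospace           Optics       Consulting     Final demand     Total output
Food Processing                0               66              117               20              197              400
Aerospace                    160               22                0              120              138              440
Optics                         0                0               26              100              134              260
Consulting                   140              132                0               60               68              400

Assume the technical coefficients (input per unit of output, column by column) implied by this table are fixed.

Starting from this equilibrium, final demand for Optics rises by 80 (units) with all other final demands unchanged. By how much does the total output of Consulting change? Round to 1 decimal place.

Δx_C = 31.7

Technical coefficients a_ij = z_ij / X_j:
  a_FF = 0/400 = 0.00, a_AF = 160/400 = 0.40, a_OF = 0/400 = 0.00, a_CF = 140/400 = 0.35
  a_FA = 66/440 = 0.15, a_AA = 22/440 = 0.05, a_OA = 0/440 = 0.00, a_CA = 132/440 = 0.30
  a_FO = 117/260 = 0.45, a_AO = 0/260 = 0.00, a_OO = 26/260 = 0.10, a_CO = 0/260 = 0.00
  a_FC = 20/400 = 0.05, a_AC = 120/400 = 0.30, a_OC = 100/400 = 0.25, a_CC = 60/400 = 0.15
I − A =
  [   1.00    -0.15    -0.45    -0.05]
  [  -0.40     0.95     0.00    -0.30]
  [   0.00     0.00     0.90    -0.25]
  [  -0.35    -0.30     0.00     0.85]
Compute the cofactors C_ij = (−1)^(i+j)·(3×3 minor ij) of I−A; the adjugate is their transpose:
adj(I−A) = Cᵀ =
  [ 0.645750   0.162000   0.322875   0.190125]
  [ 0.400500   0.709875   0.200250   0.333000]
  [ 0.113125   0.088125   0.628125   0.222500]
  [ 0.407250   0.317250   0.203625   0.801000]
det(I−A) = Σ_j (I−A)_1j·C_1j = (1.00)(0.645750) + (-0.15)(0.400500) + (-0.45)(0.113125) + (-0.05)(0.407250) = 0.51440625
(I − A)⁻¹ = adj(I−A) / det(I−A) ≈
  [   1.2553     0.3149     0.6277     0.3696]
  [   0.7786     1.3800     0.3893     0.6473]
  [   0.2199     0.1713     1.2211     0.4325]
  [   0.7917     0.6167     0.3958     1.5571]
Δx = (I − A)⁻¹ Δd with Δd having +80 in the Optics component and 0 elsewhere.
So Δx_C = L_CO · (+80), where L_CO = adj(I−A)_CO / det(I−A) = 0.203625 / 0.51440625.
Δx_C = 0.203625 × (+80) / 0.51440625 = 16.29 / 0.51440625 ≈ 31.7.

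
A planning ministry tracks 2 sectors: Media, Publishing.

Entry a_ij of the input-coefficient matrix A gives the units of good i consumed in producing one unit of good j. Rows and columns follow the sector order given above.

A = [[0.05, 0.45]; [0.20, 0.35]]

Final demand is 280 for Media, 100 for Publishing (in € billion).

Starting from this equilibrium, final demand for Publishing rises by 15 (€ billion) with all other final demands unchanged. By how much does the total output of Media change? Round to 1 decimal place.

I − A =
  [   0.95    -0.45]
  [  -0.20     0.65]
det(I−A) = (0.95)(0.65) − (-0.45)(-0.20) = 0.5275
adj(I−A) = [[0.65, 0.45], [0.20, 0.95]]
(I − A)⁻¹ = adj(I−A) / det(I−A) ≈
  [   1.2322     0.8531]
  [   0.3791     1.8009]
Δx = (I − A)⁻¹ Δd with Δd having +15 in the Publishing component and 0 elsewhere.
So Δx_M = L_MP · (+15), where L_MP = adj(I−A)_MP / det(I−A) = 0.45 / 0.5275.
Δx_M = 0.45 × (+15) / 0.5275 = 6.75 / 0.5275 ≈ 12.8.

Δx_M = 12.8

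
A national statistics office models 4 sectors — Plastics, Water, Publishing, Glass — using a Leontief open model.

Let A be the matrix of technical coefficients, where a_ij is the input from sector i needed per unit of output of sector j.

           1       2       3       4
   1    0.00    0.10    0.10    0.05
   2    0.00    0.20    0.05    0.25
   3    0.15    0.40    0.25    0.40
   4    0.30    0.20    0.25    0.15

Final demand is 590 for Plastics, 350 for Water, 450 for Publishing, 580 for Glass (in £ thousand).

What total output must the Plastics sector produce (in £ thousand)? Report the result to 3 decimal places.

I − A =
  [   1.00    -0.10    -0.10    -0.05]
  [   0.00     0.80    -0.05    -0.25]
  [  -0.15    -0.40     0.75    -0.40]
  [  -0.30    -0.20    -0.25     0.85]
Compute the cofactors C_ij = (−1)^(i+j)·(3×3 minor ij) of I−A; the adjugate is their transpose:
adj(I−A) = Cᵀ =
  [ 0.346500   0.108250   0.084000   0.091750]
  [ 0.078000   0.499625   0.111750   0.204125]
  [ 0.220500   0.440250   0.610500   0.429750]
  [ 0.205500   0.285250   0.235500   0.567250]
det(I−A) = Σ_j (I−A)_1j·C_1j = (1.00)(0.346500) + (-0.10)(0.078000) + (-0.10)(0.220500) + (-0.05)(0.205500) = 0.306375
(I − A)⁻¹ = adj(I−A) / det(I−A) ≈
  [   1.1310     0.3533     0.2742     0.2995]
  [   0.2546     1.6308     0.3647     0.6663]
  [   0.7197     1.4370     1.9927     1.4027]
  [   0.6707     0.9310     0.7687     1.8515]
x = (I − A)⁻¹ d = adj(I−A)·d / det(I−A), with det(I−A) = 0.306375:
  x_1 = (0.346500·590 + 0.108250·350 + 0.084000·450 + 0.091750·580) / 0.306375 = 333.3375 / 0.306375 ≈ 1088.005
  x_2 = (0.078000·590 + 0.499625·350 + 0.111750·450 + 0.204125·580) / 0.306375 = 389.56875 / 0.306375 ≈ 1271.542
  x_3 = (0.220500·590 + 0.440250·350 + 0.610500·450 + 0.429750·580) / 0.306375 = 808.1625 / 0.306375 ≈ 2637.821
  x_4 = (0.205500·590 + 0.285250·350 + 0.235500·450 + 0.567250·580) / 0.306375 = 656.0625 / 0.306375 ≈ 2141.371

x_1 = 1088.005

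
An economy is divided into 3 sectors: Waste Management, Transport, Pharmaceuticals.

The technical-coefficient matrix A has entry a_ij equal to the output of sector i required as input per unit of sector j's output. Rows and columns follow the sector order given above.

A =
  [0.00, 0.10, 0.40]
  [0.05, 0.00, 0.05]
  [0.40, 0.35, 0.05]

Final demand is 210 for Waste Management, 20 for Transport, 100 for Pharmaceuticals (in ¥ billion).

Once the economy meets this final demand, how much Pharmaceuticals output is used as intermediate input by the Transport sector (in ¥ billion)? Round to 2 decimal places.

I − A =
  [   1.00    -0.10    -0.40]
  [  -0.05     1.00    -0.05]
  [  -0.40    -0.35     0.95]
Cofactors of I−A, C_ij = (−1)^(i+j)·(minor ij) (rows/columns in the sector order above):
  C_11 = (1.00)(0.95) − (-0.05)(-0.35) = 0.9325
  C_12 = −[(-0.05)(0.95) − (-0.05)(-0.40)] = 0.0675
  C_13 = (-0.05)(-0.35) − (1.00)(-0.40) = 0.4175
  C_21 = −[(-0.10)(0.95) − (-0.40)(-0.35)] = 0.2350
  C_22 = (1.00)(0.95) − (-0.40)(-0.40) = 0.7900
  C_23 = −[(1.00)(-0.35) − (-0.10)(-0.40)] = 0.3900
  C_31 = (-0.10)(-0.05) − (-0.40)(1.00) = 0.4050
  C_32 = −[(1.00)(-0.05) − (-0.40)(-0.05)] = 0.0700
  C_33 = (1.00)(1.00) − (-0.10)(-0.05) = 0.9950
det(I−A) = Σ_j (I−A)_1j·C_1j = (1.00)(0.9325) + (-0.10)(0.0675) + (-0.40)(0.4175) = 0.75875
adj(I−A) = Cᵀ =
  [ 0.9325   0.2350   0.4050]
  [ 0.0675   0.7900   0.0700]
  [ 0.4175   0.3900   0.9950]
(I − A)⁻¹ = adj(I−A) / det(I−A) ≈
  [   1.2290     0.3097     0.5338]
  [   0.0890     1.0412     0.0923]
  [   0.5502     0.5140     1.3114]
First solve x = (I − A)⁻¹ d = adj(I−A)·d / det(I−A); in particular x_2 = (0.0675·210 + 0.7900·20 + 0.0700·100) / 0.75875 = 36.975 / 0.75875 ≈ 48.7315.
Intermediate flow from 3 to 2: z_32 = a_32 · x_2 = 0.35 × 36.975 / 0.75875 = 12.94125 / 0.75875 ≈ 17.06.

z_32 = 17.06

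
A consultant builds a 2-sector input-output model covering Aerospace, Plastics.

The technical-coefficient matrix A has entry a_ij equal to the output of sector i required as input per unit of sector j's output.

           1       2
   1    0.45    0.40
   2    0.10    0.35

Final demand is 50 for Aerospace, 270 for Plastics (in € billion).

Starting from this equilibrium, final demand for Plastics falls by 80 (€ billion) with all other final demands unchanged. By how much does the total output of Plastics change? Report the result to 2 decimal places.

Δx_2 = -138.58

I − A =
  [   0.55    -0.40]
  [  -0.10     0.65]
det(I−A) = (0.55)(0.65) − (-0.40)(-0.10) = 0.3175
adj(I−A) = [[0.65, 0.40], [0.10, 0.55]]
(I − A)⁻¹ = adj(I−A) / det(I−A) ≈
  [   2.0472     1.2598]
  [   0.3150     1.7323]
Δx = (I − A)⁻¹ Δd with Δd having -80 in the Plastics component and 0 elsewhere.
So Δx_2 = L_22 · (-80), where L_22 = adj(I−A)_22 / det(I−A) = 0.55 / 0.3175.
Δx_2 = 0.55 × (-80) / 0.3175 = -44.00 / 0.3175 ≈ -138.58.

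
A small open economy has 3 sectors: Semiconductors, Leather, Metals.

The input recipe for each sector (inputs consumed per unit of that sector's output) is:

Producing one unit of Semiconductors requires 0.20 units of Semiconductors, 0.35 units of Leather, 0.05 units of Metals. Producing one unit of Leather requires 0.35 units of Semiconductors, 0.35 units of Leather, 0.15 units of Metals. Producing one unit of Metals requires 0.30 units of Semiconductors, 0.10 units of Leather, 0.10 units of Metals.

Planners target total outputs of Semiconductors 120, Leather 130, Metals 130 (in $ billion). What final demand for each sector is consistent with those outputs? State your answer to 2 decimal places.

d_1 = 11.50, d_2 = 29.50, d_3 = 91.50

I − A =
  [   0.80    -0.35    -0.30]
  [  -0.35     0.65    -0.10]
  [  -0.05    -0.15     0.90]
d = (I − A) x:
  d_1 = (+0.80)·120 + (-0.35)·130 + (-0.30)·130 = 11.50
  d_2 = (-0.35)·120 + (+0.65)·130 + (-0.10)·130 = 29.50
  d_3 = (-0.05)·120 + (-0.15)·130 + (+0.90)·130 = 91.50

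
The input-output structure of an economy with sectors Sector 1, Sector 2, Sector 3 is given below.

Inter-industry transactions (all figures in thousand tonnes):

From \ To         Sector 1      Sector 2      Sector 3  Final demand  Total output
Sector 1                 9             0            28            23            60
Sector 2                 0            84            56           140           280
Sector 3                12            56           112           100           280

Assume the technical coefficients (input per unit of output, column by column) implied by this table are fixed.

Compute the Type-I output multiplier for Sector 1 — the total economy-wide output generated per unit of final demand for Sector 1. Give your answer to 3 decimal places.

m_1 = 1.812

Technical coefficients a_ij = z_ij / X_j:
  a_11 = 9/60 = 0.15, a_21 = 0/60 = 0.00, a_31 = 12/60 = 0.20
  a_12 = 0/280 = 0.00, a_22 = 84/280 = 0.30, a_32 = 56/280 = 0.20
  a_13 = 28/280 = 0.10, a_23 = 56/280 = 0.20, a_33 = 112/280 = 0.40
I − A =
  [   0.85     0.00    -0.10]
  [   0.00     0.70    -0.20]
  [  -0.20    -0.20     0.60]
Cofactors of I−A, C_ij = (−1)^(i+j)·(minor ij) (rows/columns in the sector order above):
  C_11 = (0.70)(0.60) − (-0.20)(-0.20) = 0.3800
  C_12 = −[(0.00)(0.60) − (-0.20)(-0.20)] = 0.0400
  C_13 = (0.00)(-0.20) − (0.70)(-0.20) = 0.1400
  C_21 = −[(0.00)(0.60) − (-0.10)(-0.20)] = 0.0200
  C_22 = (0.85)(0.60) − (-0.10)(-0.20) = 0.4900
  C_23 = −[(0.85)(-0.20) − (0.00)(-0.20)] = 0.1700
  C_31 = (0.00)(-0.20) − (-0.10)(0.70) = 0.0700
  C_32 = −[(0.85)(-0.20) − (-0.10)(0.00)] = 0.1700
  C_33 = (0.85)(0.70) − (0.00)(0.00) = 0.5950
det(I−A) = Σ_j (I−A)_1j·C_1j = (0.85)(0.3800) + (0.00)(0.0400) + (-0.10)(0.1400) = 0.3090
adj(I−A) = Cᵀ =
  [ 0.3800   0.0200   0.0700]
  [ 0.0400   0.4900   0.1700]
  [ 0.1400   0.1700   0.5950]
(I − A)⁻¹ = adj(I−A) / det(I−A) ≈
  [   1.2298     0.0647     0.2265]
  [   0.1294     1.5858     0.5502]
  [   0.4531     0.5502     1.9256]
The output multiplier for sector j is the column-j sum of the Leontief inverse (I − A)⁻¹ = adj(I−A) / det(I−A).
Column 1 of adj(I−A): (0.3800, 0.0400, 0.1400); det(I−A) = 0.3090.
m_1 = (0.3800 + 0.0400 + 0.1400) / 0.3090 = 0.56 / 0.3090 ≈ 1.812.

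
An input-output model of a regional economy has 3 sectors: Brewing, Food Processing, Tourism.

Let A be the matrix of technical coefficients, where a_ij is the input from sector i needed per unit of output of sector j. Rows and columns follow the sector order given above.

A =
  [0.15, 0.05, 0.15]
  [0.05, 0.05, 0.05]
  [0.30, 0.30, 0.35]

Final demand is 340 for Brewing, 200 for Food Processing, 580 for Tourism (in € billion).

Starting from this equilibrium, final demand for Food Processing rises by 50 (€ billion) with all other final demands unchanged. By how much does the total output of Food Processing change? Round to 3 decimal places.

I − A =
  [   0.85    -0.05    -0.15]
  [  -0.05     0.95    -0.05]
  [  -0.30    -0.30     0.65]
Cofactors of I−A, C_ij = (−1)^(i+j)·(minor ij) (rows/columns in the sector order above):
  C_11 = (0.95)(0.65) − (-0.05)(-0.30) = 0.6025
  C_12 = −[(-0.05)(0.65) − (-0.05)(-0.30)] = 0.0475
  C_13 = (-0.05)(-0.30) − (0.95)(-0.30) = 0.3000
  C_21 = −[(-0.05)(0.65) − (-0.15)(-0.30)] = 0.0775
  C_22 = (0.85)(0.65) − (-0.15)(-0.30) = 0.5075
  C_23 = −[(0.85)(-0.30) − (-0.05)(-0.30)] = 0.2700
  C_31 = (-0.05)(-0.05) − (-0.15)(0.95) = 0.1450
  C_32 = −[(0.85)(-0.05) − (-0.15)(-0.05)] = 0.0500
  C_33 = (0.85)(0.95) − (-0.05)(-0.05) = 0.8050
det(I−A) = Σ_j (I−A)_1j·C_1j = (0.85)(0.6025) + (-0.05)(0.0475) + (-0.15)(0.3000) = 0.46475
adj(I−A) = Cᵀ =
  [ 0.6025   0.0775   0.1450]
  [ 0.0475   0.5075   0.0500]
  [ 0.3000   0.2700   0.8050]
(I − A)⁻¹ = adj(I−A) / det(I−A) ≈
  [   1.2964     0.1668     0.3120]
  [   0.1022     1.0920     0.1076]
  [   0.6455     0.5810     1.7321]
Δx = (I − A)⁻¹ Δd with Δd having +50 in the Food Processing component and 0 elsewhere.
So Δx_F = L_FF · (+50), where L_FF = adj(I−A)_FF / det(I−A) = 0.5075 / 0.46475.
Δx_F = 0.5075 × (+50) / 0.46475 = 25.375 / 0.46475 ≈ 54.599.

Δx_F = 54.599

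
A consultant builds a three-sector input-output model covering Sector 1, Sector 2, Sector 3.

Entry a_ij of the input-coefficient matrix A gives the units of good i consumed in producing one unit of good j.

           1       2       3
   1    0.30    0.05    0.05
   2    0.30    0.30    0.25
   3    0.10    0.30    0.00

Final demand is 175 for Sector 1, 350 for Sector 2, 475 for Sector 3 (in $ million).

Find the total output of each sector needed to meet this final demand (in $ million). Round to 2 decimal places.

I − A =
  [   0.70    -0.05    -0.05]
  [  -0.30     0.70    -0.25]
  [  -0.10    -0.30     1.00]
Cofactors of I−A, C_ij = (−1)^(i+j)·(minor ij) (rows/columns in the sector order above):
  C_11 = (0.70)(1.00) − (-0.25)(-0.30) = 0.6250
  C_12 = −[(-0.30)(1.00) − (-0.25)(-0.10)] = 0.3250
  C_13 = (-0.30)(-0.30) − (0.70)(-0.10) = 0.1600
  C_21 = −[(-0.05)(1.00) − (-0.05)(-0.30)] = 0.0650
  C_22 = (0.70)(1.00) − (-0.05)(-0.10) = 0.6950
  C_23 = −[(0.70)(-0.30) − (-0.05)(-0.10)] = 0.2150
  C_31 = (-0.05)(-0.25) − (-0.05)(0.70) = 0.0475
  C_32 = −[(0.70)(-0.25) − (-0.05)(-0.30)] = 0.1900
  C_33 = (0.70)(0.70) − (-0.05)(-0.30) = 0.4750
det(I−A) = Σ_j (I−A)_1j·C_1j = (0.70)(0.6250) + (-0.05)(0.3250) + (-0.05)(0.1600) = 0.41325
adj(I−A) = Cᵀ =
  [ 0.6250   0.0650   0.0475]
  [ 0.3250   0.6950   0.1900]
  [ 0.1600   0.2150   0.4750]
(I − A)⁻¹ = adj(I−A) / det(I−A) ≈
  [   1.5124     0.1573     0.1149]
  [   0.7864     1.6818     0.4598]
  [   0.3872     0.5203     1.1494]
x = (I − A)⁻¹ d = adj(I−A)·d / det(I−A), with det(I−A) = 0.41325:
  x_1 = (0.6250·175 + 0.0650·350 + 0.0475·475) / 0.41325 = 154.6875 / 0.41325 ≈ 374.32
  x_2 = (0.3250·175 + 0.6950·350 + 0.1900·475) / 0.41325 = 390.375 / 0.41325 ≈ 944.65
  x_3 = (0.1600·175 + 0.2150·350 + 0.4750·475) / 0.41325 = 328.875 / 0.41325 ≈ 795.83

x_1 = 374.32, x_2 = 944.65, x_3 = 795.83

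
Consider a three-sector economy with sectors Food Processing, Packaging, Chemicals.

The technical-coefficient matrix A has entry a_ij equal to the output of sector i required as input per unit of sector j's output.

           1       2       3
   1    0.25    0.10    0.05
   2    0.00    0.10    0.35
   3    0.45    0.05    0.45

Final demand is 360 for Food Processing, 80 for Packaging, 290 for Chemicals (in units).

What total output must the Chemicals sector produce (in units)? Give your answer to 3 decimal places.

I − A =
  [   0.75    -0.10    -0.05]
  [   0.00     0.90    -0.35]
  [  -0.45    -0.05     0.55]
Cofactors of I−A, C_ij = (−1)^(i+j)·(minor ij) (rows/columns in the sector order above):
  C_11 = (0.90)(0.55) − (-0.35)(-0.05) = 0.4775
  C_12 = −[(0.00)(0.55) − (-0.35)(-0.45)] = 0.1575
  C_13 = (0.00)(-0.05) − (0.90)(-0.45) = 0.4050
  C_21 = −[(-0.10)(0.55) − (-0.05)(-0.05)] = 0.0575
  C_22 = (0.75)(0.55) − (-0.05)(-0.45) = 0.3900
  C_23 = −[(0.75)(-0.05) − (-0.10)(-0.45)] = 0.0825
  C_31 = (-0.10)(-0.35) − (-0.05)(0.90) = 0.0800
  C_32 = −[(0.75)(-0.35) − (-0.05)(0.00)] = 0.2625
  C_33 = (0.75)(0.90) − (-0.10)(0.00) = 0.6750
det(I−A) = Σ_j (I−A)_1j·C_1j = (0.75)(0.4775) + (-0.10)(0.1575) + (-0.05)(0.4050) = 0.322125
adj(I−A) = Cᵀ =
  [ 0.4775   0.0575   0.0800]
  [ 0.1575   0.3900   0.2625]
  [ 0.4050   0.0825   0.6750]
(I − A)⁻¹ = adj(I−A) / det(I−A) ≈
  [   1.4823     0.1785     0.2484]
  [   0.4889     1.2107     0.8149]
  [   1.2573     0.2561     2.0955]
x = (I − A)⁻¹ d = adj(I−A)·d / det(I−A), with det(I−A) = 0.322125:
  x_1 = (0.4775·360 + 0.0575·80 + 0.0800·290) / 0.322125 = 199.70 / 0.322125 ≈ 619.946
  x_2 = (0.1575·360 + 0.3900·80 + 0.2625·290) / 0.322125 = 164.025 / 0.322125 ≈ 509.197
  x_3 = (0.4050·360 + 0.0825·80 + 0.6750·290) / 0.322125 = 348.15 / 0.322125 ≈ 1080.792

x_3 = 1080.792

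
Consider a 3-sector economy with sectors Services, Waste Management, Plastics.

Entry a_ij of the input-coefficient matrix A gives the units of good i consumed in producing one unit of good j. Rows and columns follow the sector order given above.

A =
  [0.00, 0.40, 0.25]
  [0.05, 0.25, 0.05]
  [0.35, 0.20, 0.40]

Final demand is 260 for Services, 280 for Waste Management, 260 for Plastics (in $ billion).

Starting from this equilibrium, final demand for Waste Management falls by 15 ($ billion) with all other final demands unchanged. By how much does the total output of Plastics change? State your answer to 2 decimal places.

I − A =
  [   1.00    -0.40    -0.25]
  [  -0.05     0.75    -0.05]
  [  -0.35    -0.20     0.60]
Cofactors of I−A, C_ij = (−1)^(i+j)·(minor ij) (rows/columns in the sector order above):
  C_11 = (0.75)(0.60) − (-0.05)(-0.20) = 0.4400
  C_12 = −[(-0.05)(0.60) − (-0.05)(-0.35)] = 0.0475
  C_13 = (-0.05)(-0.20) − (0.75)(-0.35) = 0.2725
  C_21 = −[(-0.40)(0.60) − (-0.25)(-0.20)] = 0.2900
  C_22 = (1.00)(0.60) − (-0.25)(-0.35) = 0.5125
  C_23 = −[(1.00)(-0.20) − (-0.40)(-0.35)] = 0.3400
  C_31 = (-0.40)(-0.05) − (-0.25)(0.75) = 0.2075
  C_32 = −[(1.00)(-0.05) − (-0.25)(-0.05)] = 0.0625
  C_33 = (1.00)(0.75) − (-0.40)(-0.05) = 0.7300
det(I−A) = Σ_j (I−A)_1j·C_1j = (1.00)(0.4400) + (-0.40)(0.0475) + (-0.25)(0.2725) = 0.352875
adj(I−A) = Cᵀ =
  [ 0.4400   0.2900   0.2075]
  [ 0.0475   0.5125   0.0625]
  [ 0.2725   0.3400   0.7300]
(I − A)⁻¹ = adj(I−A) / det(I−A) ≈
  [   1.2469     0.8218     0.5880]
  [   0.1346     1.4524     0.1771]
  [   0.7722     0.9635     2.0687]
Δx = (I − A)⁻¹ Δd with Δd having -15 in the Waste Management component and 0 elsewhere.
So Δx_P = L_PW · (-15), where L_PW = adj(I−A)_PW / det(I−A) = 0.3400 / 0.352875.
Δx_P = 0.3400 × (-15) / 0.352875 = -5.10 / 0.352875 ≈ -14.45.

Δx_P = -14.45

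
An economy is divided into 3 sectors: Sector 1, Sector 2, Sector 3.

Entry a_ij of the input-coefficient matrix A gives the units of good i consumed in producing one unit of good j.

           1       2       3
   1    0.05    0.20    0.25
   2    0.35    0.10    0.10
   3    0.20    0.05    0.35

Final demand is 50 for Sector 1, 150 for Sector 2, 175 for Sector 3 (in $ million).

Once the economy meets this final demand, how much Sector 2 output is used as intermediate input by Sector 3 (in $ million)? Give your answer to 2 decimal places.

z_23 = 35.47

I − A =
  [   0.95    -0.20    -0.25]
  [  -0.35     0.90    -0.10]
  [  -0.20    -0.05     0.65]
Cofactors of I−A, C_ij = (−1)^(i+j)·(minor ij) (rows/columns in the sector order above):
  C_11 = (0.90)(0.65) − (-0.10)(-0.05) = 0.5800
  C_12 = −[(-0.35)(0.65) − (-0.10)(-0.20)] = 0.2475
  C_13 = (-0.35)(-0.05) − (0.90)(-0.20) = 0.1975
  C_21 = −[(-0.20)(0.65) − (-0.25)(-0.05)] = 0.1425
  C_22 = (0.95)(0.65) − (-0.25)(-0.20) = 0.5675
  C_23 = −[(0.95)(-0.05) − (-0.20)(-0.20)] = 0.0875
  C_31 = (-0.20)(-0.10) − (-0.25)(0.90) = 0.2450
  C_32 = −[(0.95)(-0.10) − (-0.25)(-0.35)] = 0.1825
  C_33 = (0.95)(0.90) − (-0.20)(-0.35) = 0.7850
det(I−A) = Σ_j (I−A)_1j·C_1j = (0.95)(0.5800) + (-0.20)(0.2475) + (-0.25)(0.1975) = 0.452125
adj(I−A) = Cᵀ =
  [ 0.5800   0.1425   0.2450]
  [ 0.2475   0.5675   0.1825]
  [ 0.1975   0.0875   0.7850]
(I − A)⁻¹ = adj(I−A) / det(I−A) ≈
  [   1.2828     0.3152     0.5419]
  [   0.5474     1.2552     0.4036]
  [   0.4368     0.1935     1.7362]
First solve x = (I − A)⁻¹ d = adj(I−A)·d / det(I−A); in particular x_3 = (0.1975·50 + 0.0875·150 + 0.7850·175) / 0.452125 = 160.375 / 0.452125 ≈ 354.7139.
Intermediate flow from 2 to 3: z_23 = a_23 · x_3 = 0.10 × 160.375 / 0.452125 = 16.0375 / 0.452125 ≈ 35.47.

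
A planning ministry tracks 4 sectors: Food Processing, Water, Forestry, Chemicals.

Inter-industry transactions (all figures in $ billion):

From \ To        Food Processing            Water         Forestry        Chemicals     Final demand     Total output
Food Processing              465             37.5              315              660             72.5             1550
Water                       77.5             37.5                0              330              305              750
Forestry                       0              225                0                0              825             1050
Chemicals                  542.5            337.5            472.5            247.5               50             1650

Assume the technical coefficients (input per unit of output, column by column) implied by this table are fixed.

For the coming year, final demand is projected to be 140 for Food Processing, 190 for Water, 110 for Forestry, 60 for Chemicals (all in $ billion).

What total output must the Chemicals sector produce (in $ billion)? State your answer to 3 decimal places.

x_4 = 686.741

Technical coefficients a_ij = z_ij / X_j:
  a_11 = 465/1550 = 0.30, a_21 = 77.5/1550 = 0.05, a_31 = 0/1550 = 0.00, a_41 = 542.5/1550 = 0.35
  a_12 = 37.5/750 = 0.05, a_22 = 37.5/750 = 0.05, a_32 = 225/750 = 0.30, a_42 = 337.5/750 = 0.45
  a_13 = 315/1050 = 0.30, a_23 = 0/1050 = 0.00, a_33 = 0/1050 = 0.00, a_43 = 472.5/1050 = 0.45
  a_14 = 660/1650 = 0.40, a_24 = 330/1650 = 0.20, a_34 = 0/1650 = 0.00, a_44 = 247.5/1650 = 0.15
I − A =
  [   0.70    -0.05    -0.30    -0.40]
  [  -0.05     0.95     0.00    -0.20]
  [   0.00    -0.30     1.00     0.00]
  [  -0.35    -0.45    -0.45     0.85]
Compute the cofactors C_ij = (−1)^(i+j)·(3×3 minor ij) of I−A; the adjugate is their transpose:
adj(I−A) = Cᵀ =
  [ 0.690500   0.353000   0.390750   0.408000]
  [ 0.112500   0.455000   0.105750   0.160000]
  [ 0.033750   0.136500   0.354625   0.048000]
  [ 0.361750   0.458500   0.404625   0.658000]
det(I−A) = Σ_j (I−A)_1j·C_1j = (0.70)(0.690500) + (-0.05)(0.112500) + (-0.30)(0.033750) + (-0.40)(0.361750) = 0.3229
(I − A)⁻¹ = adj(I−A) / det(I−A) ≈
  [   2.1384     1.0932     1.2101     1.2635]
  [   0.3484     1.4091     0.3275     0.4955]
  [   0.1045     0.4227     1.0983     0.1487]
  [   1.1203     1.4199     1.2531     2.0378]
x = (I − A)⁻¹ d = adj(I−A)·d / det(I−A), with det(I−A) = 0.3229:
  x_1 = (0.690500·140 + 0.353000·190 + 0.390750·110 + 0.408000·60) / 0.3229 = 231.2025 / 0.3229 ≈ 716.019
  x_2 = (0.112500·140 + 0.455000·190 + 0.105750·110 + 0.160000·60) / 0.3229 = 123.4325 / 0.3229 ≈ 382.262
  x_3 = (0.033750·140 + 0.136500·190 + 0.354625·110 + 0.048000·60) / 0.3229 = 72.54875 / 0.3229 ≈ 224.679
  x_4 = (0.361750·140 + 0.458500·190 + 0.404625·110 + 0.658000·60) / 0.3229 = 221.74875 / 0.3229 ≈ 686.741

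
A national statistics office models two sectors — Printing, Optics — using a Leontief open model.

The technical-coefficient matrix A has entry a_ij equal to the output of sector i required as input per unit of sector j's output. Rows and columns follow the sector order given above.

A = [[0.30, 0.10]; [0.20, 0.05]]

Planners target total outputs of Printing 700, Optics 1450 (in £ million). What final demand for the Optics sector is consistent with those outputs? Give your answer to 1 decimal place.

d_O = 1237.5

I − A =
  [   0.70    -0.10]
  [  -0.20     0.95]
d = (I − A) x:
  d_P = (+0.70)·700 + (-0.10)·1450 = 345.0
  d_O = (-0.20)·700 + (+0.95)·1450 = 1237.5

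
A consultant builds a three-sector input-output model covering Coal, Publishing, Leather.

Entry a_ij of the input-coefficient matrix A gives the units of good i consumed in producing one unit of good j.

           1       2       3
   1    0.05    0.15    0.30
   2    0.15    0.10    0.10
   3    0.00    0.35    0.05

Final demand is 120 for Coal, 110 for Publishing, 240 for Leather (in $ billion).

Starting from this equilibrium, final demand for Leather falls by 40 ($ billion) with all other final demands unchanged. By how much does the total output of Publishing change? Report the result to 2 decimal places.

I − A =
  [   0.95    -0.15    -0.30]
  [  -0.15     0.90    -0.10]
  [   0.00    -0.35     0.95]
Cofactors of I−A, C_ij = (−1)^(i+j)·(minor ij) (rows/columns in the sector order above):
  C_11 = (0.90)(0.95) − (-0.10)(-0.35) = 0.8200
  C_12 = −[(-0.15)(0.95) − (-0.10)(0.00)] = 0.1425
  C_13 = (-0.15)(-0.35) − (0.90)(0.00) = 0.0525
  C_21 = −[(-0.15)(0.95) − (-0.30)(-0.35)] = 0.2475
  C_22 = (0.95)(0.95) − (-0.30)(0.00) = 0.9025
  C_23 = −[(0.95)(-0.35) − (-0.15)(0.00)] = 0.3325
  C_31 = (-0.15)(-0.10) − (-0.30)(0.90) = 0.2850
  C_32 = −[(0.95)(-0.10) − (-0.30)(-0.15)] = 0.1400
  C_33 = (0.95)(0.90) − (-0.15)(-0.15) = 0.8325
det(I−A) = Σ_j (I−A)_1j·C_1j = (0.95)(0.8200) + (-0.15)(0.1425) + (-0.30)(0.0525) = 0.741875
adj(I−A) = Cᵀ =
  [ 0.8200   0.2475   0.2850]
  [ 0.1425   0.9025   0.1400]
  [ 0.0525   0.3325   0.8325]
(I − A)⁻¹ = adj(I−A) / det(I−A) ≈
  [   1.1053     0.3336     0.3842]
  [   0.1921     1.2165     0.1887]
  [   0.0708     0.4482     1.1222]
Δx = (I − A)⁻¹ Δd with Δd having -40 in the Leather component and 0 elsewhere.
So Δx_2 = L_23 · (-40), where L_23 = adj(I−A)_23 / det(I−A) = 0.1400 / 0.741875.
Δx_2 = 0.1400 × (-40) / 0.741875 = -5.60 / 0.741875 ≈ -7.55.

Δx_2 = -7.55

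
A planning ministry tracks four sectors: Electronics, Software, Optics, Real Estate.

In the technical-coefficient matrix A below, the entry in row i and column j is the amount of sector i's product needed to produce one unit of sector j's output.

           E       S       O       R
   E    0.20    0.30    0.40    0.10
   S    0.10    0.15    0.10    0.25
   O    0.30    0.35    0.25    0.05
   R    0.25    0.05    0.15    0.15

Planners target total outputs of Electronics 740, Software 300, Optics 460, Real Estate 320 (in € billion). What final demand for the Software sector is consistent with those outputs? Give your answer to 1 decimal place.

I − A =
  [   0.80    -0.30    -0.40    -0.10]
  [  -0.10     0.85    -0.10    -0.25]
  [  -0.30    -0.35     0.75    -0.05]
  [  -0.25    -0.05    -0.15     0.85]
d = (I − A) x:
  d_E = (+0.80)·740 + (-0.30)·300 + (-0.40)·460 + (-0.10)·320 = 286.0
  d_S = (-0.10)·740 + (+0.85)·300 + (-0.10)·460 + (-0.25)·320 = 55.0
  d_O = (-0.30)·740 + (-0.35)·300 + (+0.75)·460 + (-0.05)·320 = 2.0
  d_R = (-0.25)·740 + (-0.05)·300 + (-0.15)·460 + (+0.85)·320 = 3.0

d_S = 55.0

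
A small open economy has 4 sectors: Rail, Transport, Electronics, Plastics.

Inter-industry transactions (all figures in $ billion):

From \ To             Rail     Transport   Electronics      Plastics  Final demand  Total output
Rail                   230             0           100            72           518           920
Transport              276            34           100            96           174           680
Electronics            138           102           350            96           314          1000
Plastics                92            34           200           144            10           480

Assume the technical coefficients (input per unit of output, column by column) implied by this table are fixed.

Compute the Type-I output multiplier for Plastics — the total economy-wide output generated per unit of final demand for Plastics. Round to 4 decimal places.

Technical coefficients a_ij = z_ij / X_j:
  a_RR = 230/920 = 0.25, a_TR = 276/920 = 0.30, a_ER = 138/920 = 0.15, a_PR = 92/920 = 0.10
  a_RT = 0/680 = 0.00, a_TT = 34/680 = 0.05, a_ET = 102/680 = 0.15, a_PT = 34/680 = 0.05
  a_RE = 100/1000 = 0.10, a_TE = 100/1000 = 0.10, a_EE = 350/1000 = 0.35, a_PE = 200/1000 = 0.20
  a_RP = 72/480 = 0.15, a_TP = 96/480 = 0.20, a_EP = 96/480 = 0.20, a_PP = 144/480 = 0.30
I − A =
  [   0.75     0.00    -0.10    -0.15]
  [  -0.30     0.95    -0.10    -0.20]
  [  -0.15    -0.15     0.65    -0.20]
  [  -0.10    -0.05    -0.20     0.70]
Compute the cofactors C_ij = (−1)^(i+j)·(3×3 minor ij) of I−A; the adjugate is their transpose:
adj(I−A) = Cᵀ =
  [ 0.370250   0.020875   0.094750   0.112375]
  [ 0.156000   0.284500   0.113000   0.147000]
  [ 0.154750   0.085125   0.474750   0.193125]
  [ 0.108250   0.047625   0.157250   0.433125]
det(I−A) = Σ_j (I−A)_1j·C_1j = (0.75)(0.370250) + (0.00)(0.156000) + (-0.10)(0.154750) + (-0.15)(0.108250) = 0.245975
(I − A)⁻¹ = adj(I−A) / det(I−A) ≈
  [   1.50523     0.08487     0.38520     0.45686]
  [   0.63421     1.15662     0.45940     0.59762]
  [   0.62913     0.34607     1.93007     0.78514]
  [   0.44009     0.19362     0.63929     1.76085]
The output multiplier for sector j is the column-j sum of the Leontief inverse (I − A)⁻¹ = adj(I−A) / det(I−A).
Column P of adj(I−A): (0.112375, 0.147000, 0.193125, 0.433125); det(I−A) = 0.245975.
m_P = (0.112375 + 0.147000 + 0.193125 + 0.433125) / 0.245975 = 0.885625 / 0.245975 ≈ 3.6005.

m_P = 3.6005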